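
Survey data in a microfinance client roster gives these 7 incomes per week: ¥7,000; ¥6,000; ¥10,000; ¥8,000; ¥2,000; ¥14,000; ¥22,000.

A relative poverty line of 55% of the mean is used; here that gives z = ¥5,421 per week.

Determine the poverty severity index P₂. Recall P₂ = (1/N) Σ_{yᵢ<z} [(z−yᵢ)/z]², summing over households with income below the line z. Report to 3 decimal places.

Below z: ¥2,000 (q = 1 of N = 7).
Normalized shortfalls: (5421−2000)/5421 = 0.6311.
Squared: 0.3982.
Sum = 0.398242; P₂ = 0.398242 / 7 = 0.057.

0.057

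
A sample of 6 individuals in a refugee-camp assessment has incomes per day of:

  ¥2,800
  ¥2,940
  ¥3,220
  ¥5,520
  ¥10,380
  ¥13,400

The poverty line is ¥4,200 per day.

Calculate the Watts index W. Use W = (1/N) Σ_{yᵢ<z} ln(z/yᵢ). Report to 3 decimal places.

Below z: ¥2,800, ¥2,940, ¥3,220 (q = 3 of N = 6).
Log gaps: ln(4200/2800) = 0.4055; ln(4200/2940) = 0.3567; ln(4200/3220) = 0.2657.
W = 1.027843 / 6 = 0.171.

0.171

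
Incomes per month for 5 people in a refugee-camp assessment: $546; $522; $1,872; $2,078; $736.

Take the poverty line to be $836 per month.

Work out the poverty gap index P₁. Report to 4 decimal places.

Below z: $522, $546, $736 (q = 3 of N = 5).
Normalized shortfalls: (836−522)/836 = 0.3756; (836−546)/836 = 0.3469; (836−736)/836 = 0.1196.
Σ = 0.842105. Dividing by the full population N = 5 gives P₁ = 0.1684.

0.1684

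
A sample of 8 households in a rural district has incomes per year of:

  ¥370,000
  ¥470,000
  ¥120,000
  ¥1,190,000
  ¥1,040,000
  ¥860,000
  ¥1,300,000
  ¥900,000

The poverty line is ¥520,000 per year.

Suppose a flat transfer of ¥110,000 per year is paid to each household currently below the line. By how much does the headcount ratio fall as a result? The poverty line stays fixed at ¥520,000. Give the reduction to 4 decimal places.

Before: below the line — ¥120,000, ¥370,000, ¥470,000; headcount ratio = 0.375000.
After the ¥110,000 transfer: below the line — ¥230,000, ¥480,000; headcount ratio = 0.250000.
Reduction = 0.375000 − 0.250000 = 0.1250.

0.1250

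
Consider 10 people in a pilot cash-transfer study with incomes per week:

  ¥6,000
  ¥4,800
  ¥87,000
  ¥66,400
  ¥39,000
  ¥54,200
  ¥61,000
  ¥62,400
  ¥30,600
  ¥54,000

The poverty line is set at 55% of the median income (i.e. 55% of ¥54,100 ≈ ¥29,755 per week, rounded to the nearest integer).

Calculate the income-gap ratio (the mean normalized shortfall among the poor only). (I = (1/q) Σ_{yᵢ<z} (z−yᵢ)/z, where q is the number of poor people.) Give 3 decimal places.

0.819

Below z: ¥4,800, ¥6,000 (q = 2 of N = 10).
Shortfall ratios (z−y)/z: 0.8387, 0.7984; sum = 1.637036.
The income-gap ratio divides by q (the poor only): 1.637036 / 2 = 0.819.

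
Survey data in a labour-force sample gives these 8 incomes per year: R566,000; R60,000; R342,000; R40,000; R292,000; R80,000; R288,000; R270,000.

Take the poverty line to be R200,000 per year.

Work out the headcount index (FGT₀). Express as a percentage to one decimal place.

3 of the 8 respondents have income below R200,000.
H = 3/8 = 37.5%.

37.5%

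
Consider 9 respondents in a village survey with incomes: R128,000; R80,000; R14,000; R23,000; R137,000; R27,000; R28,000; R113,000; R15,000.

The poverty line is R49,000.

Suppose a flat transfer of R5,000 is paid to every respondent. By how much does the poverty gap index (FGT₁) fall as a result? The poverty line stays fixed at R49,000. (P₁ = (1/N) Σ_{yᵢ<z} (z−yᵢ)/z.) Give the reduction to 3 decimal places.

0.057

Before: below the line — R14,000, R15,000, R23,000, R27,000, R28,000; poverty gap index (FGT₁) = 0.31293.
After the R5,000 transfer: below the line — R19,000, R20,000, R28,000, R32,000, R33,000; poverty gap index (FGT₁) = 0.25624.
Reduction = 0.31293 − 0.25624 = 0.057.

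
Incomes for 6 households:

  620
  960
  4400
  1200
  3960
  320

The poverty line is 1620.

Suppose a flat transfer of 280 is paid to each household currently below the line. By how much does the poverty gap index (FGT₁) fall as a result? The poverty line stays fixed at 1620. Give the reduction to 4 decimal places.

0.1152

Before: below the line — 320, 620, 960, 1200; poverty gap index (FGT₁) = 0.347737.
After the 280 transfer: below the line — 600, 900, 1240, 1480; poverty gap index (FGT₁) = 0.232510.
Reduction = 0.347737 − 0.232510 = 0.1152.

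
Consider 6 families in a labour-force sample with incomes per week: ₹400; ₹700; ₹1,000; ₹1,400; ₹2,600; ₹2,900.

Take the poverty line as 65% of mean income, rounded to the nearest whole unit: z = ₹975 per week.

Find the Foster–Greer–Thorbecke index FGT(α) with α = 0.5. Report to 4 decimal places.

Below the line: ₹400, ₹700 (q = 2 of N = 6).
Relative gaps: (975−400)/975 = 0.5897; (975−700)/975 = 0.2821.
Raised to α = 0.5: 0.76795; 0.53109.
Sum = 1.299033; FGT(0.5) = 1.299033 / 6 = 0.2165.

0.2165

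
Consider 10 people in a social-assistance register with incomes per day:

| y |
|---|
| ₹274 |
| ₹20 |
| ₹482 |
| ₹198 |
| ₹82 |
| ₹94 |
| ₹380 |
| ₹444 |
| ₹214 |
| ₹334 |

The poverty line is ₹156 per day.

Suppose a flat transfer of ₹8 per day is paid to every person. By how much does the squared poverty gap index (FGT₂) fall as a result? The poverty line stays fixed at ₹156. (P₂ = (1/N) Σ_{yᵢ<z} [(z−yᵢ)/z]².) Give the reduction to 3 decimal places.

Before: below the line — ₹20, ₹82, ₹94; squared poverty gap index (FGT₂) = 0.11430.
After the ₹8 transfer: below the line — ₹28, ₹90, ₹102; squared poverty gap index (FGT₂) = 0.09721.
Reduction = 0.11430 − 0.09721 = 0.017.

0.017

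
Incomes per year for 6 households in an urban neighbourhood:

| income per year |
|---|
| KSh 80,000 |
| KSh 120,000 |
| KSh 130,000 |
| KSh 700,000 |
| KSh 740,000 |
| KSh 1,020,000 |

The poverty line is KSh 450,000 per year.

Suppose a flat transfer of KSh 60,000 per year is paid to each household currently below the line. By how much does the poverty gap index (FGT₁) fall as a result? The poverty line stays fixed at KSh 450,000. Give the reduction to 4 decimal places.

Before: below the line — KSh 80,000, KSh 120,000, KSh 130,000; poverty gap index (FGT₁) = 0.377778.
After the KSh 60,000 transfer: below the line — KSh 140,000, KSh 180,000, KSh 190,000; poverty gap index (FGT₁) = 0.311111.
Reduction = 0.377778 − 0.311111 = 0.0667.

0.0667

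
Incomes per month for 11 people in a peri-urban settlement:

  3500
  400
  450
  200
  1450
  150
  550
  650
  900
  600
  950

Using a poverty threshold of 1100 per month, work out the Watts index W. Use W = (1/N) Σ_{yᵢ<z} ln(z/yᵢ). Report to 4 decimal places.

0.7068

Poor units: 150, 200, 400, 450, 550, 600, 650, 900, 950 (q = 9 of N = 11).
ln(z/y) terms: ln(1100/150) = 1.9924; ln(1100/200) = 1.7047; ln(1100/400) = 1.0116; ln(1100/450) = 0.8938; ln(1100/550) = 0.6931; ln(1100/600) = 0.6061; ln(1100/650) = 0.5261; ln(1100/900) = 0.2007; ln(1100/950) = 0.1466.
W = 7.775247 / 11 = 0.7068.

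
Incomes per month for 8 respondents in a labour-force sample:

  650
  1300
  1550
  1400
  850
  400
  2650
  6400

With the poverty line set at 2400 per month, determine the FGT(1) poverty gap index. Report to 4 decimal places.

Incomes under z: 400, 650, 850, 1300, 1400, 1550 (q = 6 of N = 8).
Gap ratios (z−y)/z: (2400−400)/2400 = 0.8333; (2400−650)/2400 = 0.7292; (2400−850)/2400 = 0.6458; (2400−1300)/2400 = 0.4583; (2400−1400)/2400 = 0.4167; (2400−1550)/2400 = 0.3542.
Sum of shortfalls = 3.437500; P₁ averages over all N: 3.437500 / 8 = 0.4297.

0.4297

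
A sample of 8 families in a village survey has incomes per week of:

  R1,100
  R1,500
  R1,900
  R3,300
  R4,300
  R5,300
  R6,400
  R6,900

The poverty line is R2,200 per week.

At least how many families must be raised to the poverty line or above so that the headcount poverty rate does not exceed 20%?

Currently q = 3 of N = 8 are below the line (H = 0.375).
A headcount ratio of at most 20% allows at most ⌊0.20 × 8⌋ = 1 poor families.
So at least 3 − 1 = 2 must be lifted.

2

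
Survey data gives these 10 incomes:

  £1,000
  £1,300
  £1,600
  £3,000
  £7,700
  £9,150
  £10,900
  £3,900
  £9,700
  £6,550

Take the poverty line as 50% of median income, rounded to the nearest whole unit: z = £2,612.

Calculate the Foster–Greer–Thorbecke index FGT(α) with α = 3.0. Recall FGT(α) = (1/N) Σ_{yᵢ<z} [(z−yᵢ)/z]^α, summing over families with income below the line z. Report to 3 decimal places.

0.042

Poor units: £1,000, £1,300, £1,600 (q = 3 of N = 10).
Shortfall ratios: (2612−1000)/2612 = 0.6172; (2612−1300)/2612 = 0.5023; (2612−1600)/2612 = 0.3874.
Raised to α = 3.0: 0.23506; 0.12673; 0.05816.
Sum = 0.419949; FGT(3.0) = 0.419949 / 10 = 0.042.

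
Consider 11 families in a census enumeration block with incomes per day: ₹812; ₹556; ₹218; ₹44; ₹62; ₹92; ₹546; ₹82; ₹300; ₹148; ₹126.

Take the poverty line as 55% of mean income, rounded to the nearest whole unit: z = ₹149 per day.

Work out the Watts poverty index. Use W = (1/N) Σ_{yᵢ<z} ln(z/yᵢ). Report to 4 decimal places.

Below the line: ₹44, ₹62, ₹82, ₹92, ₹126, ₹148 (q = 6 of N = 11).
ln(z/y) terms: ln(149/44) = 1.2198; ln(149/62) = 0.8768; ln(149/82) = 0.5972; ln(149/92) = 0.4822; ln(149/126) = 0.1677; ln(149/148) = 0.0067.
W = 3.350352 / 11 = 0.3046.

0.3046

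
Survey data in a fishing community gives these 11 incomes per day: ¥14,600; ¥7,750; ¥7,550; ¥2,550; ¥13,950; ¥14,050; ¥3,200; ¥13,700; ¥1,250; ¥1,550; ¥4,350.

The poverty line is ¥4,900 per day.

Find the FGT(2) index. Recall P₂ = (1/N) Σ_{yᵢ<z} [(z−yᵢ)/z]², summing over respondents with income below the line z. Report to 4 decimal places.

Poor units: ¥1,250, ¥1,550, ¥2,550, ¥3,200, ¥4,350 (q = 5 of N = 11).
Normalized shortfalls: (4900−1250)/4900 = 0.7449; (4900−1550)/4900 = 0.6837; (4900−2550)/4900 = 0.4796; (4900−3200)/4900 = 0.3469; (4900−4350)/4900 = 0.1122.
Squared: 0.5549; 0.4674; 0.2300; 0.1204; 0.0126.
Sum = 1.385256; P₂ = 1.385256 / 11 = 0.1259.

0.1259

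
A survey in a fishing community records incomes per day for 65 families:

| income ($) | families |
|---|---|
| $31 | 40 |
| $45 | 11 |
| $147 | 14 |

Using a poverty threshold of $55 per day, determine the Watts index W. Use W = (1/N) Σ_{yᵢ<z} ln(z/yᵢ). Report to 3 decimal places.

Below the line: 40×$31, 11×$45 (q = 51 of N = 65).
Log gaps: ln(55/31) = 0.5733 (×40); ln(55/45) = 0.2007 (×11).
W = 25.141217 / 65 = 0.387.

0.387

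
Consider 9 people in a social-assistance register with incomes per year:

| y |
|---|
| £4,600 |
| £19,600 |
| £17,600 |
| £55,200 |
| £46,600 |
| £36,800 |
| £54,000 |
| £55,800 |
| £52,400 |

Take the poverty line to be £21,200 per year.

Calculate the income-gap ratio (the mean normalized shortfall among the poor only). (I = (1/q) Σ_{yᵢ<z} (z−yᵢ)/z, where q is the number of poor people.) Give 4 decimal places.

Poor units: £4,600, £17,600, £19,600 (q = 3 of N = 9).
Relative gaps: 0.7830, 0.1698, 0.0755; sum = 1.028302.
I averages over the q = 3 poor units only: 1.028302 / 3 = 0.3428.

0.3428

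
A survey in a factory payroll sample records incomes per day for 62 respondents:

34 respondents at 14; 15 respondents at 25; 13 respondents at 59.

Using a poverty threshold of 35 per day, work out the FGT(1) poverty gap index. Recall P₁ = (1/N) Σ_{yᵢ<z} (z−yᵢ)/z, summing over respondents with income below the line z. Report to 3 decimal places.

0.398

Incomes under z: 34×14, 15×25 (q = 49 of N = 62).
Relative gaps: (35−14)/35 = 0.6000 (×34); (35−25)/35 = 0.2857 (×15).
Sum of shortfalls = 24.685714; P₁ averages over all N: 24.685714 / 62 = 0.398.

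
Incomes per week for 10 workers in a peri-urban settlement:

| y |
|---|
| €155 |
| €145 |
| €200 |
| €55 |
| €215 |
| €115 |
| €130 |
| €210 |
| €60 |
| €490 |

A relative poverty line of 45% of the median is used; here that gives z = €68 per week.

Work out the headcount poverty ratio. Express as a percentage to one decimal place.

2 of the 10 workers have income below €68.
H = 2/10 = 20.0%.

20.0%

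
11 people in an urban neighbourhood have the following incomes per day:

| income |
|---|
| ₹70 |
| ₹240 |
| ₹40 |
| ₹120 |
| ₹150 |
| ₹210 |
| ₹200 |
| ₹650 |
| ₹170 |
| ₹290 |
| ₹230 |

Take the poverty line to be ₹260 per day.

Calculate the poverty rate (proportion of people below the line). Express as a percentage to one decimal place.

81.8%

9 of the 11 people have income below ₹260.
H = 9/11 = 81.8%.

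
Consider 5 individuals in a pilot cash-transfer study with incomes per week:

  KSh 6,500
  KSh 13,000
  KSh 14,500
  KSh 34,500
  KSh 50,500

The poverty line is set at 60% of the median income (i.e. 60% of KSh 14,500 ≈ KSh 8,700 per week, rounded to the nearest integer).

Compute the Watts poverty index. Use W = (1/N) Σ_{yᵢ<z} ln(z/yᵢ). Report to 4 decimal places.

0.0583

Below the line: KSh 6,500 (q = 1 of N = 5).
ln(z/y) terms: ln(8700/6500) = 0.2915.
W = 0.291521 / 5 = 0.0583.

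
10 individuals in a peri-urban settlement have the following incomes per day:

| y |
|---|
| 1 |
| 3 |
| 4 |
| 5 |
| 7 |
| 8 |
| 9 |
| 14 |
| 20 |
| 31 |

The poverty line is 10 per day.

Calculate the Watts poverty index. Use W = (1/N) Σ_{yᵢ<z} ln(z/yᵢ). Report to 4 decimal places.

0.5801

Poor units: 1, 3, 4, 5, 7, 8, 9 (q = 7 of N = 10).
Log shortfalls: ln(10/1) = 2.3026; ln(10/3) = 1.2040; ln(10/4) = 0.9163; ln(10/5) = 0.6931; ln(10/7) = 0.3567; ln(10/8) = 0.2231; ln(10/9) = 0.1054.
W = 5.801175 / 10 = 0.5801.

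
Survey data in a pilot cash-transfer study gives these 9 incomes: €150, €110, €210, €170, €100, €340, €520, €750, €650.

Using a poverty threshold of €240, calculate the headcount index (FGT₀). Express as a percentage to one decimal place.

5 of the 9 families have income below €240.
H = 5/9 = 55.6%.

55.6%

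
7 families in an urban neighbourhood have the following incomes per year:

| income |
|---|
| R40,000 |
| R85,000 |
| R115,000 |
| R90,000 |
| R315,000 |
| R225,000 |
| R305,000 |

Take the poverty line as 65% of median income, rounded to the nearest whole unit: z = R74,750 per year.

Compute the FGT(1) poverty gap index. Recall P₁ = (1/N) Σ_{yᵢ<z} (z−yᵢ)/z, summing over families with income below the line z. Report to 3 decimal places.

Below z: R40,000 (q = 1 of N = 7).
Relative gaps: (74750−40000)/74750 = 0.4649.
Sum of shortfalls = 0.464883; P₁ averages over all N: 0.464883 / 7 = 0.066.

0.066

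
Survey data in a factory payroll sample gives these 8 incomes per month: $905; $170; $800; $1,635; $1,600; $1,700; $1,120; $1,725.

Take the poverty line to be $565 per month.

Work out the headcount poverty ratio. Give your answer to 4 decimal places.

0.1250

1 of the 8 people have income below $565.
H = 1/8 = 0.1250.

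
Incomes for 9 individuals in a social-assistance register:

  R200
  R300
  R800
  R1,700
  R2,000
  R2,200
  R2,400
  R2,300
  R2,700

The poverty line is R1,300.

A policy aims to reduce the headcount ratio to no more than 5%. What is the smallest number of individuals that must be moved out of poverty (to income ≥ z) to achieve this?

3

3 of the 9 individuals are poor, so H = 3/9 = 0.333.
A headcount ratio of at most 5% allows at most ⌊0.05 × 9⌋ = 0 poor individuals.
So at least 3 − 0 = 3 must be lifted.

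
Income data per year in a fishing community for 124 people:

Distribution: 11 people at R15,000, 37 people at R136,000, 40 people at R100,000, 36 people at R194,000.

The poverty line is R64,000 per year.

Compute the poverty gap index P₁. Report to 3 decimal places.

0.068

Poor units: 11×R15,000 (q = 11 of N = 124).
Normalized shortfalls: (64000−15000)/64000 = 0.7656 (×11).
Σ = 8.421875. Dividing by the full population N = 124 gives P₁ = 0.068.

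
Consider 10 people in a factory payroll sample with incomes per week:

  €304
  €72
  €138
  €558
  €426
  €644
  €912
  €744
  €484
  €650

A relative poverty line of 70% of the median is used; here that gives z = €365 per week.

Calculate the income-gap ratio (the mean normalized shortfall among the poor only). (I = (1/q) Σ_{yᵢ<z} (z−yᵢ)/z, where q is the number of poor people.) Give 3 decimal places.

Below z: €72, €138, €304 (q = 3 of N = 10).
Relative gaps: 0.8027, 0.6219, 0.1671; sum = 1.591781.
The income-gap ratio divides by q (the poor only): 1.591781 / 3 = 0.531.

0.531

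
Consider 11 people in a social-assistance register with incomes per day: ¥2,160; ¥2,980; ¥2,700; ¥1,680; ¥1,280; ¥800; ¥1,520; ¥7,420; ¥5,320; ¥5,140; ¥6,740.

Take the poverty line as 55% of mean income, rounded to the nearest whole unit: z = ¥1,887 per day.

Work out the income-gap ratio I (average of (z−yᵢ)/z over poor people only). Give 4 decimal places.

0.3005

Poor units: ¥800, ¥1,280, ¥1,520, ¥1,680 (q = 4 of N = 11).
Relative gaps: 0.5760, 0.3217, 0.1945, 0.1097; sum = 1.201908.
The income-gap ratio divides by q (the poor only): 1.201908 / 4 = 0.3005.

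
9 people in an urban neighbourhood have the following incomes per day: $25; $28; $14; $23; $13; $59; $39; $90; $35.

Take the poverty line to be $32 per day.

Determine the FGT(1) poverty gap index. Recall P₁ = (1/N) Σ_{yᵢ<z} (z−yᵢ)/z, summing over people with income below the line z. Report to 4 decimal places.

Incomes under z: $13, $14, $23, $25, $28 (q = 5 of N = 9).
Shortfall ratios: (32−13)/32 = 0.5938; (32−14)/32 = 0.5625; (32−23)/32 = 0.2812; (32−25)/32 = 0.2188; (32−28)/32 = 0.1250.
Sum of shortfalls = 1.781250; P₁ averages over all N: 1.781250 / 9 = 0.1979.

0.1979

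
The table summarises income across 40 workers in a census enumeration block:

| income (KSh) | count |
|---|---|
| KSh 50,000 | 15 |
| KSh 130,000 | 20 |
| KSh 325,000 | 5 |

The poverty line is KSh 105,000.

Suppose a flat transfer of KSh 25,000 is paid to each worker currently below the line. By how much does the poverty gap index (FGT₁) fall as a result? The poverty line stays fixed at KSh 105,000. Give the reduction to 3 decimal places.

0.089

Before: below the line — 15×KSh 50,000; poverty gap index (FGT₁) = 0.19643.
After the KSh 25,000 transfer: below the line — 15×KSh 75,000; poverty gap index (FGT₁) = 0.10714.
Reduction = 0.19643 − 0.10714 = 0.089.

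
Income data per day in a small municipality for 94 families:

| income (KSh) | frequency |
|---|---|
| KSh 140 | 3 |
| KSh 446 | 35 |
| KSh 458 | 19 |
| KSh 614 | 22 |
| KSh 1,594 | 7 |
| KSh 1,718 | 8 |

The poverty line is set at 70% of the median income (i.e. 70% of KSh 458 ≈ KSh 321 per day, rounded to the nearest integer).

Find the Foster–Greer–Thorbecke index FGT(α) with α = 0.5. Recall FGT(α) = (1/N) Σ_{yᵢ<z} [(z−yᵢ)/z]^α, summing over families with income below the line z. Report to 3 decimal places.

0.024

Incomes under z: 3×KSh 140 (q = 3 of N = 94).
Shortfall ratios: (321−140)/321 = 0.5639 (×3).
Raised to α = 0.5: 0.75091 (×3).
Sum = 2.252724; FGT(0.5) = 2.252724 / 94 = 0.024.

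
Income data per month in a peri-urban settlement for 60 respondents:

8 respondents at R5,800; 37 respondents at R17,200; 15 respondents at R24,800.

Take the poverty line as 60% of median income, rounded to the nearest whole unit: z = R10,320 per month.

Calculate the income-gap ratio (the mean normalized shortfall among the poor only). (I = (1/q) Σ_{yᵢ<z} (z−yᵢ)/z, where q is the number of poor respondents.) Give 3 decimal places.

Below the line: 8×R5,800 (q = 8 of N = 60).
Shortfall ratios (z−y)/z: 0.4380 (×8); sum = 3.503876.
I averages over the q = 8 poor units only: 3.503876 / 8 = 0.438.

0.438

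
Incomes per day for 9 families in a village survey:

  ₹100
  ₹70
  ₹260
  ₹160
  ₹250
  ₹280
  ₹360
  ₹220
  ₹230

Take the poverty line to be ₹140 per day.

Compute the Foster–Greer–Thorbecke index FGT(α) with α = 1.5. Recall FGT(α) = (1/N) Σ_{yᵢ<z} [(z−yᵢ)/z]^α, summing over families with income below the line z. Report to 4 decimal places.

0.0563

Poor units: ₹70, ₹100 (q = 2 of N = 9).
Shortfall ratios: (140−70)/140 = 0.5000; (140−100)/140 = 0.2857.
Raised to α = 1.5: 0.35355; 0.15272.
Sum = 0.506274; FGT(1.5) = 0.506274 / 9 = 0.0563.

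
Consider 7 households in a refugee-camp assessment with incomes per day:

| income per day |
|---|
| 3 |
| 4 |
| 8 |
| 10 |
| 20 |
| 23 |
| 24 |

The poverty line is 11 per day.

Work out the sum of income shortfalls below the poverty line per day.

19

Poor units: 3, 4, 8, 10 (q = 4 of N = 7).
Individual gaps: 11−3 = 8; 11−4 = 7; 11−8 = 3; 11−10 = 1.
Aggregate gap = 19.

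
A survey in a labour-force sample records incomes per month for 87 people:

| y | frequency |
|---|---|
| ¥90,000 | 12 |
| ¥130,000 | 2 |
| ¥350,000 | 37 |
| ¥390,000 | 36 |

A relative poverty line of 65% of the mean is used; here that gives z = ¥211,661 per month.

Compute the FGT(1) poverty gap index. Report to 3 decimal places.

Below z: 12×¥90,000, 2×¥130,000 (q = 14 of N = 87).
Shortfall ratios: (211661−90000)/211661 = 0.5748 (×12); (211661−130000)/211661 = 0.3858 (×2).
Sum of shortfalls = 7.669122; P₁ averages over all N: 7.669122 / 87 = 0.088.

0.088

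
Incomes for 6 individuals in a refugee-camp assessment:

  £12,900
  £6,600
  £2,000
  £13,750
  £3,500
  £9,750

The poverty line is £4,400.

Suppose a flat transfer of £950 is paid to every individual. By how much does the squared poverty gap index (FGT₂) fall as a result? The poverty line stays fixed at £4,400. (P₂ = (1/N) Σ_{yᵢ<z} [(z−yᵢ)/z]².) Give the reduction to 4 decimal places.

Before: below the line — £2,000, £3,500; squared poverty gap index (FGT₂) = 0.056560.
After the £950 transfer: below the line — £2,950; squared poverty gap index (FGT₂) = 0.018100.
Reduction = 0.056560 − 0.018100 = 0.0385.

0.0385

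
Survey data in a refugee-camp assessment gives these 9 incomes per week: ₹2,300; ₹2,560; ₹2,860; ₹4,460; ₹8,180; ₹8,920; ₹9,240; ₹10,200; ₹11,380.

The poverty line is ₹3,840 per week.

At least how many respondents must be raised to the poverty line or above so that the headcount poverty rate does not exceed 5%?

3

Currently q = 3 of N = 9 are below the line (H = 0.333).
A headcount ratio of at most 5% allows at most ⌊0.05 × 9⌋ = 0 poor respondents.
So at least 3 − 0 = 3 must be lifted.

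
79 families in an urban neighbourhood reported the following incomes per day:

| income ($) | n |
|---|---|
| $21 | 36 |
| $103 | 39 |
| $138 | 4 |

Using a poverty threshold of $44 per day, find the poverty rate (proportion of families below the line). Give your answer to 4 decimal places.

0.4557

36 of the 79 families have income below $44.
H = 36/79 = 0.4557.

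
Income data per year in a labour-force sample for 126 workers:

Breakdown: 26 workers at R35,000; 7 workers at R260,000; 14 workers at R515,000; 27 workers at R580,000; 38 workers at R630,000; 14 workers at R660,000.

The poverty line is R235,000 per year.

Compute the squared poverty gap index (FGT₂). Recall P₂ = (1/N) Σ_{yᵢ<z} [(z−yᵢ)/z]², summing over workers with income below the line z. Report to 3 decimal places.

Below the line: 26×R35,000 (q = 26 of N = 126).
Relative gaps: (235000−35000)/235000 = 0.8511 (×26).
Squared: 0.7243 (×26).
Sum = 18.832051; P₂ = 18.832051 / 126 = 0.149.

0.149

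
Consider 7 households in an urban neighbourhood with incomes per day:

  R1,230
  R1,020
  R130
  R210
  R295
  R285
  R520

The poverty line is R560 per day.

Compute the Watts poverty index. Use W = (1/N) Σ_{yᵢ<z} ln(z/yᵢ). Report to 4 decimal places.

Incomes under z: R130, R210, R285, R295, R520 (q = 5 of N = 7).
Log shortfalls: ln(560/130) = 1.4604; ln(560/210) = 0.9808; ln(560/285) = 0.6754; ln(560/295) = 0.6410; ln(560/520) = 0.0741.
W = 3.831749 / 7 = 0.5474.

0.5474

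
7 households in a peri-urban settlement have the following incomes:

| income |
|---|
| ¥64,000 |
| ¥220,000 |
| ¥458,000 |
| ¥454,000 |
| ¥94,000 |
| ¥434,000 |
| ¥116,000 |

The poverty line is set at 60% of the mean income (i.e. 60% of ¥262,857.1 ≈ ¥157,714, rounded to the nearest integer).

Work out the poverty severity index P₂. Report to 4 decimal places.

0.0837

Below the line: ¥64,000, ¥94,000, ¥116,000 (q = 3 of N = 7).
Relative gaps: (157714−64000)/157714 = 0.5942; (157714−94000)/157714 = 0.4040; (157714−116000)/157714 = 0.2645.
Squared: 0.3531; 0.1632; 0.0700.
Sum = 0.586235; P₂ = 0.586235 / 7 = 0.0837.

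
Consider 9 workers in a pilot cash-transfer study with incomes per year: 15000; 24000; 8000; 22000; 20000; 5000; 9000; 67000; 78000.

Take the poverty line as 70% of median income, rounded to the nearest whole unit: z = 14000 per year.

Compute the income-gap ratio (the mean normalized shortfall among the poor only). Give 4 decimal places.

Below the line: 5000, 8000, 9000 (q = 3 of N = 9).
Shortfall ratios (z−y)/z: 0.6429, 0.4286, 0.3571; sum = 1.428571.
The income-gap ratio divides by q (the poor only): 1.428571 / 3 = 0.4762.

0.4762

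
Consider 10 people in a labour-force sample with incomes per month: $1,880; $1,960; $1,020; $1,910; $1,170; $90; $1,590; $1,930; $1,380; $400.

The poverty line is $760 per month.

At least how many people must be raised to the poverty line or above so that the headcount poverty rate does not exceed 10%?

1

2 of the 10 people are poor, so H = 2/10 = 0.200.
A headcount ratio of at most 10% allows at most ⌊0.10 × 10⌋ = 1 poor people.
So at least 2 − 1 = 1 must be lifted.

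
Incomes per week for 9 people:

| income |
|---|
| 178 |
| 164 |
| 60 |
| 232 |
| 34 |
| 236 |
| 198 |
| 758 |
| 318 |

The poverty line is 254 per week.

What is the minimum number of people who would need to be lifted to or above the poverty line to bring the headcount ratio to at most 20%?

6

7 of the 9 people are poor, so H = 7/9 = 0.778.
A headcount ratio of at most 20% allows at most ⌊0.20 × 9⌋ = 1 poor people.
So at least 7 − 1 = 6 must be lifted.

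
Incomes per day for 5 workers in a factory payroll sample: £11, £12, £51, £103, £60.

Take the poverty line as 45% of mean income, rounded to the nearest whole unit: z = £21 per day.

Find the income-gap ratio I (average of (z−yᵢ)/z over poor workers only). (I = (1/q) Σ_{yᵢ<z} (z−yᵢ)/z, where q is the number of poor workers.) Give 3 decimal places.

Poor units: £11, £12 (q = 2 of N = 5).
Relative gaps: 0.4762, 0.4286; sum = 0.904762.
I averages over the q = 2 poor units only: 0.904762 / 2 = 0.452.

0.452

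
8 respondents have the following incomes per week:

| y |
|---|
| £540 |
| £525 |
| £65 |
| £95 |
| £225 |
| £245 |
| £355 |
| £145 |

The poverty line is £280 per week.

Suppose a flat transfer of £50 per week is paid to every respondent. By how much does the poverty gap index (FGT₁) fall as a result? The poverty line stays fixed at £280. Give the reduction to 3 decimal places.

0.105

Before: below the line — £65, £95, £145, £225, £245; poverty gap index (FGT₁) = 0.27902.
After the £50 transfer: below the line — £115, £145, £195, £275; poverty gap index (FGT₁) = 0.17411.
Reduction = 0.27902 − 0.17411 = 0.105.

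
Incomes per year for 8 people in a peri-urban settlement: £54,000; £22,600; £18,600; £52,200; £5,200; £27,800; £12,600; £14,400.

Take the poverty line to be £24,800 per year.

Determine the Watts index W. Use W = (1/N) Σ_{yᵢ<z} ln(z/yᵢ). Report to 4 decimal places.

Below z: £5,200, £12,600, £14,400, £18,600, £22,600 (q = 5 of N = 8).
Log gaps: ln(24800/5200) = 1.5622; ln(24800/12600) = 0.6771; ln(24800/14400) = 0.5436; ln(24800/18600) = 0.2877; ln(24800/22600) = 0.0929.
W = 3.163523 / 8 = 0.3954.

0.3954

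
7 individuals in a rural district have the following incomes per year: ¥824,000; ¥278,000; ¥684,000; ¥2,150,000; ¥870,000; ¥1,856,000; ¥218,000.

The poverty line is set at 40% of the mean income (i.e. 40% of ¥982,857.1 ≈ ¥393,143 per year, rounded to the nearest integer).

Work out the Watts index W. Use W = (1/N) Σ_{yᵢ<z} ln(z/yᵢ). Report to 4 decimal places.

0.1337

Poor units: ¥218,000, ¥278,000 (q = 2 of N = 7).
ln(z/y) terms: ln(393143/218000) = 0.5897; ln(393143/278000) = 0.3466.
W = 0.936231 / 7 = 0.1337.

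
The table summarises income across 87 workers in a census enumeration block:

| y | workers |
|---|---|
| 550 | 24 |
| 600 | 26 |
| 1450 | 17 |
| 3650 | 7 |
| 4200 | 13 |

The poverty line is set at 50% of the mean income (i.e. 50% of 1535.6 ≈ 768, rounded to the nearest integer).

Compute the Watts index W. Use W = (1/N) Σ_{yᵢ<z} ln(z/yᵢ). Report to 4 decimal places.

0.1659

Below z: 24×550, 26×600 (q = 50 of N = 87).
ln(z/y) terms: ln(768/550) = 0.3339 (×24); ln(768/600) = 0.2469 (×26).
W = 14.431277 / 87 = 0.1659.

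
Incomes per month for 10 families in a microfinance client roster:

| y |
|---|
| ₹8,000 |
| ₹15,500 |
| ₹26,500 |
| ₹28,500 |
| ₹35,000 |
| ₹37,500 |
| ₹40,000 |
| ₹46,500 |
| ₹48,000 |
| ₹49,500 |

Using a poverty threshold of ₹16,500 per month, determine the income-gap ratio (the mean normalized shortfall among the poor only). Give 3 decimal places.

Below the line: ₹8,000, ₹15,500 (q = 2 of N = 10).
Shortfall ratios (z−y)/z: 0.5152, 0.0606; sum = 0.575758.
The income-gap ratio divides by q (the poor only): 0.575758 / 2 = 0.288.

0.288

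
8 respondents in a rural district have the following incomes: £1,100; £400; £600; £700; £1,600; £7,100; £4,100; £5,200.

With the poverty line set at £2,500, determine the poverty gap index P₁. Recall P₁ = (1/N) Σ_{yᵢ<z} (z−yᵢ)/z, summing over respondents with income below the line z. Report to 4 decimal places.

Below z: £400, £600, £700, £1,100, £1,600 (q = 5 of N = 8).
Normalized shortfalls: (2500−400)/2500 = 0.8400; (2500−600)/2500 = 0.7600; (2500−700)/2500 = 0.7200; (2500−1100)/2500 = 0.5600; (2500−1600)/2500 = 0.3600.
Σ = 3.240000. Dividing by the full population N = 8 gives P₁ = 0.4050.

0.4050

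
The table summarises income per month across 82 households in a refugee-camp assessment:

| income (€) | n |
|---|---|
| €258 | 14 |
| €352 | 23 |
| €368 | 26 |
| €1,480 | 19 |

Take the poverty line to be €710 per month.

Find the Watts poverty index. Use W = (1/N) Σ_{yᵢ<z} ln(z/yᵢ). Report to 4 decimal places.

Below z: 14×€258, 23×€352, 26×€368 (q = 63 of N = 82).
ln(z/y) terms: ln(710/258) = 1.0123 (×14); ln(710/352) = 0.7016 (×23); ln(710/368) = 0.6572 (×26).
W = 47.396585 / 82 = 0.5780.

0.5780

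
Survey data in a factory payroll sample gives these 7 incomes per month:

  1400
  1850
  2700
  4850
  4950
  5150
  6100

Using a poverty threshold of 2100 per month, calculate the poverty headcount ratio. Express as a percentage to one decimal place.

2 of the 7 individuals have income below 2100.
H = 2/7 = 28.6%.

28.6%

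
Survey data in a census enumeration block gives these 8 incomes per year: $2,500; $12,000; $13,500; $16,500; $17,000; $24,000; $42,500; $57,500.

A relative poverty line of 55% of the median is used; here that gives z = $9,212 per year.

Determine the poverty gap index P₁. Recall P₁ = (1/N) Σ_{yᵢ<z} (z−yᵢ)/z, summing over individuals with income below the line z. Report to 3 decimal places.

0.091

Incomes under z: $2,500 (q = 1 of N = 8).
Gap ratios (z−y)/z: (9212−2500)/9212 = 0.7286.
Sum of shortfalls = 0.728615; P₁ averages over all N: 0.728615 / 8 = 0.091.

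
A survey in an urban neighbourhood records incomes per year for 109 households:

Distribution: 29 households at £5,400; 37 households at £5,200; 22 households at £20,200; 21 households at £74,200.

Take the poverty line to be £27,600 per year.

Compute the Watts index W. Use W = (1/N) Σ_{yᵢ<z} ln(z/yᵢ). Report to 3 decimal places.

Below the line: 37×£5,200, 29×£5,400, 22×£20,200 (q = 88 of N = 109).
Log gaps: ln(27600/5200) = 1.6692 (×37); ln(27600/5400) = 1.6314 (×29); ln(27600/20200) = 0.3121 (×22).
W = 115.936832 / 109 = 1.064.

1.064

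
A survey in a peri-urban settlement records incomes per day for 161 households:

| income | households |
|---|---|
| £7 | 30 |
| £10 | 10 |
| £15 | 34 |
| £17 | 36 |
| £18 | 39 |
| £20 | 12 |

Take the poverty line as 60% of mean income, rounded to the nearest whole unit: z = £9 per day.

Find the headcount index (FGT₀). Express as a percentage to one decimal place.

18.6%

30 of the 161 households have income below £9.
H = 30/161 = 18.6%.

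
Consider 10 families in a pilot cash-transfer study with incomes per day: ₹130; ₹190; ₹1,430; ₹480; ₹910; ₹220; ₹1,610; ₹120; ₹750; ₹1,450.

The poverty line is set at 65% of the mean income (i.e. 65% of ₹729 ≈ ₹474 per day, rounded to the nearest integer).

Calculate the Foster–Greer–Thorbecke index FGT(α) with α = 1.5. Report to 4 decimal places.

0.2120

Below the line: ₹120, ₹130, ₹190, ₹220 (q = 4 of N = 10).
Gap ratios (z−y)/z: (474−120)/474 = 0.7468; (474−130)/474 = 0.7257; (474−190)/474 = 0.5992; (474−220)/474 = 0.5359.
Raised to α = 1.5: 0.64541; 0.61826; 0.46378; 0.39227.
Sum = 2.119717; FGT(1.5) = 2.119717 / 10 = 0.2120.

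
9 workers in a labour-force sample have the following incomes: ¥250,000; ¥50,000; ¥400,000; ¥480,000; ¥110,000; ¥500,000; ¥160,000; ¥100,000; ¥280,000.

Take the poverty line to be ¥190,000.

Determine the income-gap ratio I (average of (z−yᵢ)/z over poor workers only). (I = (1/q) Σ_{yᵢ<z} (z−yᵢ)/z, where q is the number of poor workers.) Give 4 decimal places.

0.4474

Incomes under z: ¥50,000, ¥100,000, ¥110,000, ¥160,000 (q = 4 of N = 9).
Shortfall ratios (z−y)/z: 0.7368, 0.4737, 0.4211, 0.1579; sum = 1.789474.
I averages over the q = 4 poor units only: 1.789474 / 4 = 0.4474.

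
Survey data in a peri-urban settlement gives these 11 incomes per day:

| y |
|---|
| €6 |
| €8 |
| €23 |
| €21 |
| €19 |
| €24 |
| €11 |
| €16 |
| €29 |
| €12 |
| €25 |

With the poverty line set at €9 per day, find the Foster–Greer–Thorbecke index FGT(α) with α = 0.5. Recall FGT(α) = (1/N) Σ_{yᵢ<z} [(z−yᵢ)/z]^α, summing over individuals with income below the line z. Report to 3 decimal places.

Poor units: €6, €8 (q = 2 of N = 11).
Shortfall ratios: (9−6)/9 = 0.3333; (9−8)/9 = 0.1111.
Raised to α = 0.5: 0.57735; 0.33333.
Sum = 0.910684; FGT(0.5) = 0.910684 / 11 = 0.083.

0.083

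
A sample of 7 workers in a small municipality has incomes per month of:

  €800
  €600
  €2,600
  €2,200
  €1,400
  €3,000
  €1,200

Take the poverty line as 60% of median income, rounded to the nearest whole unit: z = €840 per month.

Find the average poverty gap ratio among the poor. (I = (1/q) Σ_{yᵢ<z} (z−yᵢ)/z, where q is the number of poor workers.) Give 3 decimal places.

Poor units: €600, €800 (q = 2 of N = 7).
Shortfall ratios (z−y)/z: 0.2857, 0.0476; sum = 0.333333.
I averages over the q = 2 poor units only: 0.333333 / 2 = 0.167.

0.167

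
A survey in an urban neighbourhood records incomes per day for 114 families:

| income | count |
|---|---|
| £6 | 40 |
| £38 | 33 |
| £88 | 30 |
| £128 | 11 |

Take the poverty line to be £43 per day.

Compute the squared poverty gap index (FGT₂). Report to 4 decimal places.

0.2637

Poor units: 40×£6, 33×£38 (q = 73 of N = 114).
Gap ratios (z−y)/z: (43−6)/43 = 0.8605 (×40); (43−38)/43 = 0.1163 (×33).
Squared: 0.7404 (×40); 0.0135 (×33).
Sum = 30.062196; P₂ = 30.062196 / 114 = 0.2637.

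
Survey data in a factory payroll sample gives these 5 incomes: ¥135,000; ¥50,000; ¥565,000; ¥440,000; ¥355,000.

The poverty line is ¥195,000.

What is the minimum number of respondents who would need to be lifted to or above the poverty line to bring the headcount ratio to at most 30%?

Currently q = 2 of N = 5 are below the line (H = 0.400).
A headcount ratio of at most 30% allows at most ⌊0.30 × 5⌋ = 1 poor respondents.
So at least 2 − 1 = 1 must be lifted.

1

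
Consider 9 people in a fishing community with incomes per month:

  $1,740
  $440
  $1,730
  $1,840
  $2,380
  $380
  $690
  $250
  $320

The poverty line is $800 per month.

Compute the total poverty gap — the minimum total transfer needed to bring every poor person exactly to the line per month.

$1,920

Incomes under z: $250, $320, $380, $440, $690 (q = 5 of N = 9).
Individual gaps: 800−250 = 550; 800−320 = 480; 800−380 = 420; 800−440 = 360; 800−690 = 110.
Aggregate gap = $1,920.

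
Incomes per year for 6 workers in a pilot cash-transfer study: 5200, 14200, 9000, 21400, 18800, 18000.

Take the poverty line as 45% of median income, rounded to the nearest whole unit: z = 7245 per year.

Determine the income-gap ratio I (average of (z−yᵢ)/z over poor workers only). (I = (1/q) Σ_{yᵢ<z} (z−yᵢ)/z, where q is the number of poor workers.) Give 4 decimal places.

0.2823

Below the line: 5200 (q = 1 of N = 6).
Relative gaps: 0.2823; sum = 0.282264.
I averages over the q = 1 poor units only: 0.282264 / 1 = 0.2823.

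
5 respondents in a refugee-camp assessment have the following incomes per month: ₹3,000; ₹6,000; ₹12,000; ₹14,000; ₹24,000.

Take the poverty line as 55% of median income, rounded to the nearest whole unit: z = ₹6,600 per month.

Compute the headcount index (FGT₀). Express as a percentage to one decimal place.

40.0%

2 of the 5 respondents have income below ₹6,600.
H = 2/5 = 40.0%.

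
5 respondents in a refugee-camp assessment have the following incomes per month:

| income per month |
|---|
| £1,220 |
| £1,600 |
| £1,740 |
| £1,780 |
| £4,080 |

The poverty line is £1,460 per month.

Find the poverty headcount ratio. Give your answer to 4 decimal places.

1 of the 5 respondents have income below £1,460.
H = 1/5 = 0.2000.

0.2000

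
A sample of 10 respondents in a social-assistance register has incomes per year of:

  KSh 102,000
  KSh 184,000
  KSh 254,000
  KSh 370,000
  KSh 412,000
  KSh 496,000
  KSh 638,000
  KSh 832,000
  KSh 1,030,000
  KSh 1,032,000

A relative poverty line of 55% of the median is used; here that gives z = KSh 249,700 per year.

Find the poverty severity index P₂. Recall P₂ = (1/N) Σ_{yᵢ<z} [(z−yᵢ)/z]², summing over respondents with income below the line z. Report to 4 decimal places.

0.0419

Below the line: KSh 102,000, KSh 184,000 (q = 2 of N = 10).
Normalized shortfalls: (249700−102000)/249700 = 0.5915; (249700−184000)/249700 = 0.2631.
Squared: 0.3499; 0.0692.
Sum = 0.419114; P₂ = 0.419114 / 10 = 0.0419.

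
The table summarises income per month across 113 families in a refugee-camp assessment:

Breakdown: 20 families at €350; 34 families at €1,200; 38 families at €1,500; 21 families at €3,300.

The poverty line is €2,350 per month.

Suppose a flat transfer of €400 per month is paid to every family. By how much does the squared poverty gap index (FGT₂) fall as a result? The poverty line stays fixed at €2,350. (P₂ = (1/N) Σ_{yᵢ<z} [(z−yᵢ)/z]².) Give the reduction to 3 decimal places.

0.119

Before: below the line — 20×€350, 34×€1,200, 38×€1,500; squared poverty gap index (FGT₂) = 0.24425.
After the €400 transfer: below the line — 20×€750, 34×€1,600, 38×€1,900; squared poverty gap index (FGT₂) = 0.12502.
Reduction = 0.24425 − 0.12502 = 0.119.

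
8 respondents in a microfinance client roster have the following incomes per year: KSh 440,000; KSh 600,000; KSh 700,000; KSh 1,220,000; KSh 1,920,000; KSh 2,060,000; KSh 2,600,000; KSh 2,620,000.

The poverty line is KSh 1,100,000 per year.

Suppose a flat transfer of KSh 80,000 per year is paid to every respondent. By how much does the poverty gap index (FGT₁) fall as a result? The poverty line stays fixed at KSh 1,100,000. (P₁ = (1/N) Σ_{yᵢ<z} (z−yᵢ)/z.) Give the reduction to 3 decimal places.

Before: below the line — KSh 440,000, KSh 600,000, KSh 700,000; poverty gap index (FGT₁) = 0.17727.
After the KSh 80,000 transfer: below the line — KSh 520,000, KSh 680,000, KSh 780,000; poverty gap index (FGT₁) = 0.15000.
Reduction = 0.17727 − 0.15000 = 0.027.

0.027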